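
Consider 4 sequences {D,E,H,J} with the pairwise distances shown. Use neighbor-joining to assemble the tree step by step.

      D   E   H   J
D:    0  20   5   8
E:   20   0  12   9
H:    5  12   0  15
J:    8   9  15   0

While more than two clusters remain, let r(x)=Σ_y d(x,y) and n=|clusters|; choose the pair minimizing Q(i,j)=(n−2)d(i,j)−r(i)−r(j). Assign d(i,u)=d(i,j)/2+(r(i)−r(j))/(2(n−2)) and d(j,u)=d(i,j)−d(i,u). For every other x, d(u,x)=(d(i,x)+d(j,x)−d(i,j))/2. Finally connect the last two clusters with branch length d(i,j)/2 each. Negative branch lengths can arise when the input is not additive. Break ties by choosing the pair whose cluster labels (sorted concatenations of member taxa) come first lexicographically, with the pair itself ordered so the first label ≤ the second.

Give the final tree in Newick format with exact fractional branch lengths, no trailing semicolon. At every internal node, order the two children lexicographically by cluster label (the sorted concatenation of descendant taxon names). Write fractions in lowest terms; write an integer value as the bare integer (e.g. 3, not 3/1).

(((D:11/4,H:9/4):27/4,E:27/4):9/8,J:9/8)

1. join D+H (d=5, Q=-55) ⇒ DH; edges |D|=11/4, |H|=9/4
  updated: d(DH,E)=27/2, d(DH,J)=9
2. join DH+E (d=27/2, Q=-63/2) ⇒ DEH; edges |DH|=27/4, |E|=27/4
  updated: d(DEH,J)=9/4
3. join DEH+J (d=9/4) ⇒ DEHJ; edges |DEH|=9/8, |J|=9/8
final tree: (((D:11/4,H:9/4):27/4,E:27/4):9/8,J:9/8)
total length: 83/4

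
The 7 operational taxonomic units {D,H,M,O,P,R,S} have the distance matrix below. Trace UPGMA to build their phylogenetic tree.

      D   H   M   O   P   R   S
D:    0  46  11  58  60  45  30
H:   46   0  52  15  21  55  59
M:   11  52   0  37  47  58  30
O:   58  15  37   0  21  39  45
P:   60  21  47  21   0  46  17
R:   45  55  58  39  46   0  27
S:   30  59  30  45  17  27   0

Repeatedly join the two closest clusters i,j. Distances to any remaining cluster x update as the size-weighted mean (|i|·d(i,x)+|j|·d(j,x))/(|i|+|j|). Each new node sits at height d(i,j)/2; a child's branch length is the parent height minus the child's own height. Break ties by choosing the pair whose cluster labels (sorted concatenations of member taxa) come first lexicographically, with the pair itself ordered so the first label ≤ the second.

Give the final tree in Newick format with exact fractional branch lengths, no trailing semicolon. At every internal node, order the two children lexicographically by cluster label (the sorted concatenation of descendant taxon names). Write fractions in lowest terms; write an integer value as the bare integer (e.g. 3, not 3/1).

((D:11/2,M:11/2):353/20,(((H:15/2,O:15/2):43/4,(P:17/2,S:17/2):39/4):21/8,R:167/8):91/40)

1. join D+M (d=11) ⇒ DM; edges |D|=11/2, |M|=11/2
  updated: d(DM,H)=49, d(DM,O)=95/2, d(DM,P)=107/2, d(DM,R)=103/2, d(DM,S)=30
2. join H+O (d=15) ⇒ HO; edges |H|=15/2, |O|=15/2
  updated: d(DM,HO)=193/4, d(HO,P)=21, d(HO,R)=47, d(HO,S)=52
3. join P+S (d=17) ⇒ PS; edges |P|=17/2, |S|=17/2
  updated: d(DM,PS)=167/4, d(HO,PS)=73/2, d(PS,R)=73/2
4. join HO+PS (d=73/2) ⇒ HOPS; edges |HO|=43/4, |PS|=39/4
  updated: d(DM,HOPS)=45, d(HOPS,R)=167/4
5. join HOPS+R (d=167/4) ⇒ HOPRS; edges |HOPS|=21/8, |R|=167/8
  updated: d(DM,HOPRS)=463/10
6. join DM+HOPRS (d=463/10) ⇒ DHMOPRS; edges |DM|=353/20, |HOPRS|=91/40
final tree: ((D:11/2,M:11/2):353/20,(((H:15/2,O:15/2):43/4,(P:17/2,S:17/2):39/4):21/8,R:167/8):91/40)
total length: 4277/40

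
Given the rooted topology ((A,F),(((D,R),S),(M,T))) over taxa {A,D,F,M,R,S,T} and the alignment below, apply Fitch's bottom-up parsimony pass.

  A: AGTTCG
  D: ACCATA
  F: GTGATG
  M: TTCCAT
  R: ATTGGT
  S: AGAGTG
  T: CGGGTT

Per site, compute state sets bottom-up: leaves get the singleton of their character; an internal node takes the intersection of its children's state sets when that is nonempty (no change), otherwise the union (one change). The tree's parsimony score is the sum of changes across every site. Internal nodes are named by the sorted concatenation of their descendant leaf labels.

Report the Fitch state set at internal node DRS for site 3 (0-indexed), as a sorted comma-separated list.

[col 0] AF: children A:{A}, F:{G} ∪→ {A,G}; cost 1
[col 0] DR: children D:{A}, R:{A} ∩→ {A}; cost 0
[col 0] DRS: children DR:{A}, S:{A} ∩→ {A}; cost 0
[col 0] MT: children M:{T}, T:{C} ∪→ {C,T}; cost 1
[col 0] DMRST: children DRS:{A}, MT:{C,T} ∪→ {A,C,T}; cost 1
[col 0] ADFMRST: children AF:{A,G}, DMRST:{A,C,T} ∩→ {A}; cost 0
[col 1] AF: children A:{G}, F:{T} ∪→ {G,T}; cost 1
[col 1] DR: children D:{C}, R:{T} ∪→ {C,T}; cost 1
[col 1] DRS: children DR:{C,T}, S:{G} ∪→ {C,G,T}; cost 1
[col 1] MT: children M:{T}, T:{G} ∪→ {G,T}; cost 1
[col 1] DMRST: children DRS:{C,G,T}, MT:{G,T} ∩→ {G,T}; cost 0
[col 1] ADFMRST: children AF:{G,T}, DMRST:{G,T} ∩→ {G,T}; cost 0
[col 2] AF: children A:{T}, F:{G} ∪→ {G,T}; cost 1
[col 2] DR: children D:{C}, R:{T} ∪→ {C,T}; cost 1
[col 2] DRS: children DR:{C,T}, S:{A} ∪→ {A,C,T}; cost 1
[col 2] MT: children M:{C}, T:{G} ∪→ {C,G}; cost 1
[col 2] DMRST: children DRS:{A,C,T}, MT:{C,G} ∩→ {C}; cost 0
[col 2] ADFMRST: children AF:{G,T}, DMRST:{C} ∪→ {C,G,T}; cost 1
[col 3] AF: children A:{T}, F:{A} ∪→ {A,T}; cost 1
[col 3] DR: children D:{A}, R:{G} ∪→ {A,G}; cost 1
[col 3] DRS: children DR:{A,G}, S:{G} ∩→ {G}; cost 0
[col 3] MT: children M:{C}, T:{G} ∪→ {C,G}; cost 1
[col 3] DMRST: children DRS:{G}, MT:{C,G} ∩→ {G}; cost 0
[col 3] ADFMRST: children AF:{A,T}, DMRST:{G} ∪→ {A,G,T}; cost 1
[col 4] AF: children A:{C}, F:{T} ∪→ {C,T}; cost 1
[col 4] DR: children D:{T}, R:{G} ∪→ {G,T}; cost 1
[col 4] DRS: children DR:{G,T}, S:{T} ∩→ {T}; cost 0
[col 4] MT: children M:{A}, T:{T} ∪→ {A,T}; cost 1
[col 4] DMRST: children DRS:{T}, MT:{A,T} ∩→ {T}; cost 0
[col 4] ADFMRST: children AF:{C,T}, DMRST:{T} ∩→ {T}; cost 0
[col 5] AF: children A:{G}, F:{G} ∩→ {G}; cost 0
[col 5] DR: children D:{A}, R:{T} ∪→ {A,T}; cost 1
[col 5] DRS: children DR:{A,T}, S:{G} ∪→ {A,G,T}; cost 1
[col 5] MT: children M:{T}, T:{T} ∩→ {T}; cost 0
[col 5] DMRST: children DRS:{A,G,T}, MT:{T} ∩→ {T}; cost 0
[col 5] ADFMRST: children AF:{G}, DMRST:{T} ∪→ {G,T}; cost 1
per-site changes: [3, 4, 5, 4, 3, 3]; total = 22

G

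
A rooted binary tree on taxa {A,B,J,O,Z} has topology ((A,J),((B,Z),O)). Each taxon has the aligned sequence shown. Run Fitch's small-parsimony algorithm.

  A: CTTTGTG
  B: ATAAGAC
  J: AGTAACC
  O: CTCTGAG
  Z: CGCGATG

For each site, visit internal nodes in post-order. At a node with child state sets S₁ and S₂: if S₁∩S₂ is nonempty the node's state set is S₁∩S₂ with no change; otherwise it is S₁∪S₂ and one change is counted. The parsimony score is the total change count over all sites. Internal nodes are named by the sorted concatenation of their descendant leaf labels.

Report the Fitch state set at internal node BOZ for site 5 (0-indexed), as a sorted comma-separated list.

A

site 0, node AJ: A={C} ∪ J={A} → {A,C} (+1)
site 0, node BZ: B={A} ∪ Z={C} → {A,C} (+1)
site 0, node BOZ: BZ={A,C} ∩ O={C} → {C} (+0)
site 0, node ABJOZ: AJ={A,C} ∩ BOZ={C} → {C} (+0)
site 1, node AJ: A={T} ∪ J={G} → {G,T} (+1)
site 1, node BZ: B={T} ∪ Z={G} → {G,T} (+1)
site 1, node BOZ: BZ={G,T} ∩ O={T} → {T} (+0)
site 1, node ABJOZ: AJ={G,T} ∩ BOZ={T} → {T} (+0)
site 2, node AJ: A={T} ∩ J={T} → {T} (+0)
site 2, node BZ: B={A} ∪ Z={C} → {A,C} (+1)
site 2, node BOZ: BZ={A,C} ∩ O={C} → {C} (+0)
site 2, node ABJOZ: AJ={T} ∪ BOZ={C} → {C,T} (+1)
site 3, node AJ: A={T} ∪ J={A} → {A,T} (+1)
site 3, node BZ: B={A} ∪ Z={G} → {A,G} (+1)
site 3, node BOZ: BZ={A,G} ∪ O={T} → {A,G,T} (+1)
site 3, node ABJOZ: AJ={A,T} ∩ BOZ={A,G,T} → {A,T} (+0)
site 4, node AJ: A={G} ∪ J={A} → {A,G} (+1)
site 4, node BZ: B={G} ∪ Z={A} → {A,G} (+1)
site 4, node BOZ: BZ={A,G} ∩ O={G} → {G} (+0)
site 4, node ABJOZ: AJ={A,G} ∩ BOZ={G} → {G} (+0)
site 5, node AJ: A={T} ∪ J={C} → {C,T} (+1)
site 5, node BZ: B={A} ∪ Z={T} → {A,T} (+1)
site 5, node BOZ: BZ={A,T} ∩ O={A} → {A} (+0)
site 5, node ABJOZ: AJ={C,T} ∪ BOZ={A} → {A,C,T} (+1)
site 6, node AJ: A={G} ∪ J={C} → {C,G} (+1)
site 6, node BZ: B={C} ∪ Z={G} → {C,G} (+1)
site 6, node BOZ: BZ={C,G} ∩ O={G} → {G} (+0)
site 6, node ABJOZ: AJ={C,G} ∩ BOZ={G} → {G} (+0)
per-site changes: [2, 2, 2, 3, 2, 3, 2]; total = 16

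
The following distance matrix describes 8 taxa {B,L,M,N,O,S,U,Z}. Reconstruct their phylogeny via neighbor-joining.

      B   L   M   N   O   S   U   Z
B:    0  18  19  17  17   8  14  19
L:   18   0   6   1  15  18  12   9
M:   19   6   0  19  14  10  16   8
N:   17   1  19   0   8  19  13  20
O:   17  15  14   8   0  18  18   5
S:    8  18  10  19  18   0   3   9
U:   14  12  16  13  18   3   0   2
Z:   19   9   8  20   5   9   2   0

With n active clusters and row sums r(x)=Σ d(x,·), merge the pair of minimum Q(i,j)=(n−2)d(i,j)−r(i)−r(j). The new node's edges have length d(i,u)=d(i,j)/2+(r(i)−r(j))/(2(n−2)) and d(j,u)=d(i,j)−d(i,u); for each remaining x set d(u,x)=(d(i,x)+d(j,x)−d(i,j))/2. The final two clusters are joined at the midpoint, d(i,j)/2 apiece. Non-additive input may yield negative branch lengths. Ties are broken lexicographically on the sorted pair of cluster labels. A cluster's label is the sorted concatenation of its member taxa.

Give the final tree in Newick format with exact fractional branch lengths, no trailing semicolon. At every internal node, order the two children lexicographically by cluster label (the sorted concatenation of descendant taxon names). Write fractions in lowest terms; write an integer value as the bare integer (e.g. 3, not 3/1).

step 1: merge (L,N) at d=1, Q=-170; branch lengths L→-1, N→2; new cluster LN
  updated: d(B,LN)=17, d(LN,M)=12, d(LN,O)=11, d(LN,S)=18, d(LN,U)=12, d(LN,Z)=14
step 2: merge (B,S) at d=8, Q=-120; branch lengths B→34/5, S→6/5; new cluster BS
  updated: d(BS,LN)=27/2, d(BS,M)=21/2, d(BS,O)=27/2, d(BS,U)=9/2, d(BS,Z)=10
step 3: merge (BS,U) at d=9/2, Q=-173/2; branch lengths BS→35/16, U→37/16; new cluster BSU
  updated: d(BSU,LN)=21/2, d(BSU,M)=11, d(BSU,O)=27/2, d(BSU,Z)=15/4
step 4: merge (O,Z) at d=5, Q=-237/4; branch lengths O→37/8, Z→3/8; new cluster OZ
  updated: d(BSU,OZ)=49/8, d(LN,OZ)=10, d(M,OZ)=17/2
step 5: merge (BSU,OZ) at d=49/8, Q=-40; branch lengths BSU→61/16, OZ→37/16; new cluster BOSUZ
  updated: d(BOSUZ,LN)=115/16, d(BOSUZ,M)=107/16
step 6: merge (BOSUZ,LN) at d=115/16, Q=-207/8; branch lengths BOSUZ→15/16, LN→25/4; new cluster BLNOSUZ
  updated: d(BLNOSUZ,M)=23/4
step 7: merge (BLNOSUZ,M) at d=23/4; branch lengths BLNOSUZ→23/8, M→23/8; new cluster BLMNOSUZ
final tree: (((((B:34/5,S:6/5):35/16,U:37/16):61/16,(O:37/8,Z:3/8):37/16):15/16,(L:-1,N:2):25/4):23/8,M:23/8)
total length: 601/16

(((((B:34/5,S:6/5):35/16,U:37/16):61/16,(O:37/8,Z:3/8):37/16):15/16,(L:-1,N:2):25/4):23/8,M:23/8)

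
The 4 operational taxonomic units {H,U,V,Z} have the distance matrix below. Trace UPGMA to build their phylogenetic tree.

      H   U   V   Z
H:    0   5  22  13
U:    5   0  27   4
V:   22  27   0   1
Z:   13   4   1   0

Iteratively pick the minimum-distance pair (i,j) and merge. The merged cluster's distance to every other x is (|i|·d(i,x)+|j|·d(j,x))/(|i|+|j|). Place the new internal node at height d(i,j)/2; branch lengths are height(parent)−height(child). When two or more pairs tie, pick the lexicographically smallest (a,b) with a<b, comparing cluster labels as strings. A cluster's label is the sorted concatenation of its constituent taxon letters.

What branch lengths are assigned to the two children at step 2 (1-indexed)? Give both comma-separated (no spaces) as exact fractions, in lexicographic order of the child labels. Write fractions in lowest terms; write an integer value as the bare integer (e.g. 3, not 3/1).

5/2,5/2

step 1: merge (V,Z) at d=1; branch lengths V→1/2, Z→1/2; new cluster VZ
  updated: d(H,VZ)=35/2, d(U,VZ)=31/2
step 2: merge (H,U) at d=5; branch lengths H→5/2, U→5/2; new cluster HU
  updated: d(HU,VZ)=33/2
step 3: merge (HU,VZ) at d=33/2; branch lengths HU→23/4, VZ→31/4; new cluster HUVZ
final tree: ((H:5/2,U:5/2):23/4,(V:1/2,Z:1/2):31/4)
total length: 39/2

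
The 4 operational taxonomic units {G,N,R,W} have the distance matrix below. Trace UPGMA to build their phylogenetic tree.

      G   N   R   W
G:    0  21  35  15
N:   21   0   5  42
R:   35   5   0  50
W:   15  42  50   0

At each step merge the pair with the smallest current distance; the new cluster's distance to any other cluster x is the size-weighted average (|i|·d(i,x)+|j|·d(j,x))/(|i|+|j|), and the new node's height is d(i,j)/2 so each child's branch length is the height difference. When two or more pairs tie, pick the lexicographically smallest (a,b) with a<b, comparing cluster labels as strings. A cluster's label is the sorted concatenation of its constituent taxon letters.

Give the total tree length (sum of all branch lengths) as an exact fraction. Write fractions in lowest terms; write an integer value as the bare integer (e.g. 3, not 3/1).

47

step 1: merge (N,R) at d=5; branch lengths N→5/2, R→5/2; new cluster NR
  updated: d(G,NR)=28, d(NR,W)=46
step 2: merge (G,W) at d=15; branch lengths G→15/2, W→15/2; new cluster GW
  updated: d(GW,NR)=37
step 3: merge (GW,NR) at d=37; branch lengths GW→11, NR→16; new cluster GNRW
final tree: ((G:15/2,W:15/2):11,(N:5/2,R:5/2):16)
total length: 47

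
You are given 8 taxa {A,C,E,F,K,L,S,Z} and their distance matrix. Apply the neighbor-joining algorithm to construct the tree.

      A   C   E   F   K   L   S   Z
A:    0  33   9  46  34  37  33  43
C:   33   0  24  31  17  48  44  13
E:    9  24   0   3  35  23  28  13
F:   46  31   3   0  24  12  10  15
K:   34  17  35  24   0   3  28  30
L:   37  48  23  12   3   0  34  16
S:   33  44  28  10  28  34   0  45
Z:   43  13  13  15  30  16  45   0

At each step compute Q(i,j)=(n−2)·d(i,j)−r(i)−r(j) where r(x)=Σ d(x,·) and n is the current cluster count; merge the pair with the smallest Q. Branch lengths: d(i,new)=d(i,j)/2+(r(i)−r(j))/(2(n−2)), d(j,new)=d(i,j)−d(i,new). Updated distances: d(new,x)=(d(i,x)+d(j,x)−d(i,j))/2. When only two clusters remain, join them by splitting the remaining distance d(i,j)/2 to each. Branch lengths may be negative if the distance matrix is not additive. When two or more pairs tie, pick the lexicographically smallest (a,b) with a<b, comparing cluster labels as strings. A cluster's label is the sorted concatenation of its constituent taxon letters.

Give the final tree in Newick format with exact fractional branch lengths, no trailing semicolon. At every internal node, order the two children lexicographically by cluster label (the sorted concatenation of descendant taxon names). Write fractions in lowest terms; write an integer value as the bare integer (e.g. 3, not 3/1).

step 1: merge (K,L) at d=3, Q=-326; branch lengths K→4/3, L→5/3; new cluster KL
  updated: d(A,KL)=34, d(C,KL)=31, d(E,KL)=55/2, d(F,KL)=33/2, d(KL,S)=59/2, d(KL,Z)=43/2
step 2: merge (C,Z) at d=13, Q=-523/2; branch lengths C→181/20, Z→79/20; new cluster CZ
  updated: d(A,CZ)=63/2, d(CZ,E)=12, d(CZ,F)=33/2, d(CZ,KL)=79/4, d(CZ,S)=38
step 3: merge (A,E) at d=9, Q=-197; branch lengths A→55/4, E→-19/4; new cluster AE
  updated: d(AE,CZ)=69/4, d(AE,F)=20, d(AE,KL)=105/4, d(AE,S)=26
step 4: merge (F,S) at d=10, Q=-273/2; branch lengths F→-7/4, S→47/4; new cluster FS
  updated: d(AE,FS)=18, d(CZ,FS)=89/4, d(FS,KL)=18
step 5: merge (AE,CZ) at d=69/4, Q=-345/4; branch lengths AE→147/16, CZ→129/16; new cluster ACEZ
  updated: d(ACEZ,FS)=23/2, d(ACEZ,KL)=115/8
step 6: merge (ACEZ,FS) at d=23/2, Q=-351/8; branch lengths ACEZ→63/16, FS→121/16; new cluster ACEFSZ
  updated: d(ACEFSZ,KL)=167/16
step 7: merge (ACEFSZ,KL) at d=167/16; branch lengths ACEFSZ→167/32, KL→167/32; new cluster ACEFKLSZ
final tree: ((((A:55/4,E:-19/4):147/16,(C:181/20,Z:79/20):129/16):63/16,(F:-7/4,S:47/4):121/16):167/32,(K:4/3,L:5/3):167/32)
total length: 1187/16

((((A:55/4,E:-19/4):147/16,(C:181/20,Z:79/20):129/16):63/16,(F:-7/4,S:47/4):121/16):167/32,(K:4/3,L:5/3):167/32)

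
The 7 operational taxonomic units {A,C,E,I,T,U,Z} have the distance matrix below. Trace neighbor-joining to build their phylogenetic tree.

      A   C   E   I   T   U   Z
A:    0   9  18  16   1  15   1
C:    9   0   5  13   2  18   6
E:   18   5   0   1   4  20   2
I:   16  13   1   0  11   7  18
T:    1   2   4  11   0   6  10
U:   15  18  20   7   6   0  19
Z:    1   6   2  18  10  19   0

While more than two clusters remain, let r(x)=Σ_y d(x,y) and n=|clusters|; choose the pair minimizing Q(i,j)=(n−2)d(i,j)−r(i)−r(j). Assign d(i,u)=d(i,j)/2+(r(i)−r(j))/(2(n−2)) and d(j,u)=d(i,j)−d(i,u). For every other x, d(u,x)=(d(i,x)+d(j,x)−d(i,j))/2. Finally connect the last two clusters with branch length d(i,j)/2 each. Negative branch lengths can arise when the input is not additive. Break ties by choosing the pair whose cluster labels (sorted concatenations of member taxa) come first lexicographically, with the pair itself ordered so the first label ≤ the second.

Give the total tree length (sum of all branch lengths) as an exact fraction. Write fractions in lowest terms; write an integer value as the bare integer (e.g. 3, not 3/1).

iteration 1: select I,U (d=7, Q=-116); attach at lengths (8/5, 27/5); label the merged cluster IU
  updated: d(A,IU)=12, d(C,IU)=12, d(E,IU)=7, d(IU,T)=5, d(IU,Z)=15
iteration 2: select A,Z (d=1, Q=-71); attach at lengths (11/8, -3/8); label the merged cluster AZ
  updated: d(AZ,C)=7, d(AZ,E)=19/2, d(AZ,IU)=13, d(AZ,T)=5
iteration 3: select E,IU (d=7, Q=-83/2); attach at lengths (19/12, 65/12); label the merged cluster EIU
  updated: d(AZ,EIU)=31/4, d(C,EIU)=5, d(EIU,T)=1
iteration 4: select AZ,C (d=7, Q=-79/4); attach at lengths (79/16, 33/16); label the merged cluster ACZ
  updated: d(ACZ,EIU)=23/8, d(ACZ,T)=0
iteration 5: select ACZ,EIU (d=23/8, Q=-31/8); attach at lengths (15/16, 31/16); label the merged cluster ACEIUZ
  updated: d(ACEIUZ,T)=-15/16
iteration 6: select ACEIUZ,T (d=-15/16); attach at lengths (-15/32, -15/32); label the merged cluster ACEITUZ
final tree: ((((A:11/8,Z:-3/8):79/16,C:33/16):15/16,(E:19/12,(I:8/5,U:27/5):65/12):31/16):-15/32,T:-15/32)
total length: 383/16

383/16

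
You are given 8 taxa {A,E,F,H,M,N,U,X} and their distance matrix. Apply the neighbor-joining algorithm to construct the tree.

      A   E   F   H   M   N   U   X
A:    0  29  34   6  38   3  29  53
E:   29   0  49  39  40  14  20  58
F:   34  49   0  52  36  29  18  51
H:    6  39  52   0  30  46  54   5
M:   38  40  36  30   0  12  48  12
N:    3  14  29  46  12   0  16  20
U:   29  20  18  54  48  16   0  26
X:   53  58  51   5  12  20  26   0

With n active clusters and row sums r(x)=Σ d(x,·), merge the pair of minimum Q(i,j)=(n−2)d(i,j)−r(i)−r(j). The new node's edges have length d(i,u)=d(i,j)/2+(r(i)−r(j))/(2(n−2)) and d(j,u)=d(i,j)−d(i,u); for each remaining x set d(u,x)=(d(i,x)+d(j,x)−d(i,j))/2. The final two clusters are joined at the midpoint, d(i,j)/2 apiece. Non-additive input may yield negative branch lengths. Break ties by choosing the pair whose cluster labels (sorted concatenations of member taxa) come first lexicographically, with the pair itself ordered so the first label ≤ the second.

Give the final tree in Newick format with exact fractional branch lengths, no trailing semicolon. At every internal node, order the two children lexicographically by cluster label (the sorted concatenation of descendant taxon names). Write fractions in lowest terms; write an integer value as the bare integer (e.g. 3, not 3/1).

1. join H+X (d=5, Q=-427) ⇒ HX; edges |H|=37/12, |X|=23/12
  updated: d(A,HX)=27, d(E,HX)=46, d(F,HX)=49, d(HX,M)=37/2, d(HX,N)=61/2, d(HX,U)=75/2
2. join HX+M (d=37/2, Q=-617/2) ⇒ HMX; edges |HX|=217/20, |M|=153/20
  updated: d(A,HMX)=93/4, d(E,HMX)=135/4, d(F,HMX)=133/4, d(HMX,N)=12, d(HMX,U)=67/2
3. join F+U (d=18, Q=-831/4) ⇒ FU; edges |F|=475/32, |U|=101/32
  updated: d(A,FU)=45/2, d(E,FU)=51/2, d(FU,HMX)=195/8, d(FU,N)=27/2
4. join E+FU (d=51/2, Q=-893/8) ⇒ EFU; edges |E|=743/48, |FU|=481/48
  updated: d(A,EFU)=13, d(EFU,HMX)=261/16, d(EFU,N)=1
5. join A+N (d=3, Q=-197/4) ⇒ AN; edges |A|=117/16, |N|=-69/16
  updated: d(AN,EFU)=11/2, d(AN,HMX)=129/8
6. join AN+EFU (d=11/2, Q=-607/16) ⇒ AEFNU; edges |AN|=85/32, |EFU|=91/32
  updated: d(AEFNU,HMX)=431/32
7. join AEFNU+HMX (d=431/32) ⇒ AEFHMNUX; edges |AEFNU|=431/64, |HMX|=431/64
final tree: (((A:117/16,N:-69/16):85/32,(E:743/48,(F:475/32,U:101/32):481/48):91/32):431/64,((H:37/12,X:23/12):217/20,M:153/20):431/64)
total length: 2847/32

(((A:117/16,N:-69/16):85/32,(E:743/48,(F:475/32,U:101/32):481/48):91/32):431/64,((H:37/12,X:23/12):217/20,M:153/20):431/64)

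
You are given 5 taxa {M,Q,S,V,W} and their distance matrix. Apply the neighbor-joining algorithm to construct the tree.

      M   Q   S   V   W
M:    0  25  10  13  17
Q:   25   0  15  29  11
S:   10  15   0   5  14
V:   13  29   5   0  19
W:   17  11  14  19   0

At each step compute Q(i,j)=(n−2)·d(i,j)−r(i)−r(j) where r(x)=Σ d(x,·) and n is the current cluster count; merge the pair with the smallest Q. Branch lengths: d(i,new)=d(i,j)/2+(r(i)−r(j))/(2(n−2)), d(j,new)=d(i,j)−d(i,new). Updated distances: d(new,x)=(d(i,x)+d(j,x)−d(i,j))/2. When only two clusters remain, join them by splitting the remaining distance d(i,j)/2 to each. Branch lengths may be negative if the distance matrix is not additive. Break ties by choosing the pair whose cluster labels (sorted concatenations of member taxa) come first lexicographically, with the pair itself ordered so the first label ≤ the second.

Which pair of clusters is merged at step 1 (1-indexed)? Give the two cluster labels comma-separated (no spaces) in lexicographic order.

step 1: merge (Q,W) at d=11, Q=-108; branch lengths Q→26/3, W→7/3; new cluster QW
  updated: d(M,QW)=31/2, d(QW,S)=9, d(QW,V)=37/2
step 2: merge (M,QW) at d=31/2, Q=-101/2; branch lengths M→53/8, QW→71/8; new cluster MQW
  updated: d(MQW,S)=7/4, d(MQW,V)=8
step 3: merge (MQW,S) at d=7/4, Q=-59/4; branch lengths MQW→19/8, S→-5/8; new cluster MQSW
  updated: d(MQSW,V)=45/8
step 4: merge (MQSW,V) at d=45/8; branch lengths MQSW→45/16, V→45/16; new cluster MQSVW
final tree: (((M:53/8,(Q:26/3,W:7/3):71/8):19/8,S:-5/8):45/16,V:45/16)
total length: 271/8

Q,W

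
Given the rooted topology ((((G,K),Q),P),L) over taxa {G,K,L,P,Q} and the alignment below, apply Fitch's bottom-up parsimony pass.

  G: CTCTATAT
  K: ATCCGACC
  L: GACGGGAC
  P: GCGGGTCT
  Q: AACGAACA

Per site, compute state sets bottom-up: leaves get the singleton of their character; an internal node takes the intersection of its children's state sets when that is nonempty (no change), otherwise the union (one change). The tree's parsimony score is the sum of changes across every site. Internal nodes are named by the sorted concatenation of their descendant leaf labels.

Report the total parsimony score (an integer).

site 0, node GK: G={C} ∪ K={A} → {A,C} (+1)
site 0, node GKQ: GK={A,C} ∩ Q={A} → {A} (+0)
site 0, node GKPQ: GKQ={A} ∪ P={G} → {A,G} (+1)
site 0, node GKLPQ: GKPQ={A,G} ∩ L={G} → {G} (+0)
site 1, node GK: G={T} ∩ K={T} → {T} (+0)
site 1, node GKQ: GK={T} ∪ Q={A} → {A,T} (+1)
site 1, node GKPQ: GKQ={A,T} ∪ P={C} → {A,C,T} (+1)
site 1, node GKLPQ: GKPQ={A,C,T} ∩ L={A} → {A} (+0)
site 2, node GK: G={C} ∩ K={C} → {C} (+0)
site 2, node GKQ: GK={C} ∩ Q={C} → {C} (+0)
site 2, node GKPQ: GKQ={C} ∪ P={G} → {C,G} (+1)
site 2, node GKLPQ: GKPQ={C,G} ∩ L={C} → {C} (+0)
site 3, node GK: G={T} ∪ K={C} → {C,T} (+1)
site 3, node GKQ: GK={C,T} ∪ Q={G} → {C,G,T} (+1)
site 3, node GKPQ: GKQ={C,G,T} ∩ P={G} → {G} (+0)
site 3, node GKLPQ: GKPQ={G} ∩ L={G} → {G} (+0)
site 4, node GK: G={A} ∪ K={G} → {A,G} (+1)
site 4, node GKQ: GK={A,G} ∩ Q={A} → {A} (+0)
site 4, node GKPQ: GKQ={A} ∪ P={G} → {A,G} (+1)
site 4, node GKLPQ: GKPQ={A,G} ∩ L={G} → {G} (+0)
site 5, node GK: G={T} ∪ K={A} → {A,T} (+1)
site 5, node GKQ: GK={A,T} ∩ Q={A} → {A} (+0)
site 5, node GKPQ: GKQ={A} ∪ P={T} → {A,T} (+1)
site 5, node GKLPQ: GKPQ={A,T} ∪ L={G} → {A,G,T} (+1)
site 6, node GK: G={A} ∪ K={C} → {A,C} (+1)
site 6, node GKQ: GK={A,C} ∩ Q={C} → {C} (+0)
site 6, node GKPQ: GKQ={C} ∩ P={C} → {C} (+0)
site 6, node GKLPQ: GKPQ={C} ∪ L={A} → {A,C} (+1)
site 7, node GK: G={T} ∪ K={C} → {C,T} (+1)
site 7, node GKQ: GK={C,T} ∪ Q={A} → {A,C,T} (+1)
site 7, node GKPQ: GKQ={A,C,T} ∩ P={T} → {T} (+0)
site 7, node GKLPQ: GKPQ={T} ∪ L={C} → {C,T} (+1)
per-site changes: [2, 2, 1, 2, 2, 3, 2, 3]; total = 17

17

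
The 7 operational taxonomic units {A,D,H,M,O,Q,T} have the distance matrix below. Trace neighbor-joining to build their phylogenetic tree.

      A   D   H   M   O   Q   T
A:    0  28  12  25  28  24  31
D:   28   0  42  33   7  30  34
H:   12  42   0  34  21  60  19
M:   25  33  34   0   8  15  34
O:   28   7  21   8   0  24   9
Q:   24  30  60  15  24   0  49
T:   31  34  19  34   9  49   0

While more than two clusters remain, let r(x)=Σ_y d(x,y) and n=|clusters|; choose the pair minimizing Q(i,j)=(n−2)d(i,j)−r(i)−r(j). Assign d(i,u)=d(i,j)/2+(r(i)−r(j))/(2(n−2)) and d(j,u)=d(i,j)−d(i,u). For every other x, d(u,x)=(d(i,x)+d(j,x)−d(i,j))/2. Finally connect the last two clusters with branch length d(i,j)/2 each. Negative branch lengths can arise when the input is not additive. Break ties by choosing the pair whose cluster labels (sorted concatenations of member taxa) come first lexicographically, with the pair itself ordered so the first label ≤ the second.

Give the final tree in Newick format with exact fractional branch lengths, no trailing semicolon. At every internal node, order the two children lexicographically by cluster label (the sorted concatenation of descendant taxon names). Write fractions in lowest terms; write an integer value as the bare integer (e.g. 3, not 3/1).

(((((A:2,H:10):199/24,T:257/24):31/4,(M:39/16,Q:201/16):87/8):15/8,D:189/16):-77/32,O:-77/32)

step 1: merge (A,H) at d=12, Q=-276; branch lengths A→2, H→10; new cluster AH
  updated: d(AH,D)=29, d(AH,M)=47/2, d(AH,O)=37/2, d(AH,Q)=36, d(AH,T)=19
step 2: merge (M,Q) at d=15, Q=-415/2; branch lengths M→39/16, Q→201/16; new cluster MQ
  updated: d(AH,MQ)=89/4, d(D,MQ)=24, d(MQ,O)=17/2, d(MQ,T)=34
step 3: merge (AH,T) at d=19, Q=-511/4; branch lengths AH→199/24, T→257/24; new cluster AHT
  updated: d(AHT,D)=22, d(AHT,MQ)=149/8, d(AHT,O)=17/4
step 4: merge (AHT,MQ) at d=149/8, Q=-235/4; branch lengths AHT→31/4, MQ→87/8; new cluster AHMQT
  updated: d(AHMQT,D)=219/16, d(AHMQT,O)=-47/16
step 5: merge (AHMQT,D) at d=219/16, Q=-71/4; branch lengths AHMQT→15/8, D→189/16; new cluster ADHMQT
  updated: d(ADHMQT,O)=-77/16
step 6: merge (ADHMQT,O) at d=-77/16; branch lengths ADHMQT→-77/32, O→-77/32; new cluster ADHMOQT
final tree: (((((A:2,H:10):199/24,T:257/24):31/4,(M:39/16,Q:201/16):87/8):15/8,D:189/16):-77/32,O:-77/32)
total length: 147/2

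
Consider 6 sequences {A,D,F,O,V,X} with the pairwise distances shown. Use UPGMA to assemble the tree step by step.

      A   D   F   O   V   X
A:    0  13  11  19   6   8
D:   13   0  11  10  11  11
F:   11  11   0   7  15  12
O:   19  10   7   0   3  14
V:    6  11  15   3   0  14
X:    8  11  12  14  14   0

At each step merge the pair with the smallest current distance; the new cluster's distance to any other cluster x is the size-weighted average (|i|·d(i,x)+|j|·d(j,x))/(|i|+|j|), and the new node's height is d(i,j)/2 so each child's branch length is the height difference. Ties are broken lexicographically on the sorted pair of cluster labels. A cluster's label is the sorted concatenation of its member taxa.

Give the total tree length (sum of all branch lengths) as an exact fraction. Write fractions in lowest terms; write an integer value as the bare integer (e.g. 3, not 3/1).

step 1: merge (O,V) at d=3; branch lengths O→3/2, V→3/2; new cluster OV
  updated: d(A,OV)=25/2, d(D,OV)=21/2, d(F,OV)=11, d(OV,X)=14
step 2: merge (A,X) at d=8; branch lengths A→4, X→4; new cluster AX
  updated: d(AX,D)=12, d(AX,F)=23/2, d(AX,OV)=53/4
step 3: merge (D,OV) at d=21/2; branch lengths D→21/4, OV→15/4; new cluster DOV
  updated: d(AX,DOV)=77/6, d(DOV,F)=11
step 4: merge (DOV,F) at d=11; branch lengths DOV→1/4, F→11/2; new cluster DFOV
  updated: d(AX,DFOV)=25/2
step 5: merge (AX,DFOV) at d=25/2; branch lengths AX→9/4, DFOV→3/4; new cluster ADFOVX
final tree: ((A:4,X:4):9/4,((D:21/4,(O:3/2,V:3/2):15/4):1/4,F:11/2):3/4)
total length: 115/4

115/4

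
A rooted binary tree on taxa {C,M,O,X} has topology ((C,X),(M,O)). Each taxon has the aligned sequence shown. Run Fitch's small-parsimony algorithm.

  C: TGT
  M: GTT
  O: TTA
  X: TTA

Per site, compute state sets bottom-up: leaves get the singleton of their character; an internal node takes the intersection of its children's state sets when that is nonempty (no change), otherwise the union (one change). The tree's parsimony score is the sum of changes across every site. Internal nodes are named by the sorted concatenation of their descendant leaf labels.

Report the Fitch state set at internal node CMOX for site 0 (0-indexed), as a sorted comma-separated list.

T

site 0, node CX: C={T} ∩ X={T} → {T} (+0)
site 0, node MO: M={G} ∪ O={T} → {G,T} (+1)
site 0, node CMOX: CX={T} ∩ MO={G,T} → {T} (+0)
site 1, node CX: C={G} ∪ X={T} → {G,T} (+1)
site 1, node MO: M={T} ∩ O={T} → {T} (+0)
site 1, node CMOX: CX={G,T} ∩ MO={T} → {T} (+0)
site 2, node CX: C={T} ∪ X={A} → {A,T} (+1)
site 2, node MO: M={T} ∪ O={A} → {A,T} (+1)
site 2, node CMOX: CX={A,T} ∩ MO={A,T} → {A,T} (+0)
per-site changes: [1, 1, 2]; total = 4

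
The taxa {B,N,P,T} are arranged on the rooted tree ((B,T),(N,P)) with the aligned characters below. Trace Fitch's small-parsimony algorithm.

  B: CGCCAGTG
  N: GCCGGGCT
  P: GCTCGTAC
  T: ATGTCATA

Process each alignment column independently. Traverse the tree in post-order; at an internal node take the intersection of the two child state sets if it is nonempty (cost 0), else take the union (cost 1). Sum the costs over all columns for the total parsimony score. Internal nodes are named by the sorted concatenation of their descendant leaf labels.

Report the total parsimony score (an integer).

17

[col 0] BT: children B:{C}, T:{A} ∪→ {A,C}; cost 1
[col 0] NP: children N:{G}, P:{G} ∩→ {G}; cost 0
[col 0] BNPT: children BT:{A,C}, NP:{G} ∪→ {A,C,G}; cost 1
[col 1] BT: children B:{G}, T:{T} ∪→ {G,T}; cost 1
[col 1] NP: children N:{C}, P:{C} ∩→ {C}; cost 0
[col 1] BNPT: children BT:{G,T}, NP:{C} ∪→ {C,G,T}; cost 1
[col 2] BT: children B:{C}, T:{G} ∪→ {C,G}; cost 1
[col 2] NP: children N:{C}, P:{T} ∪→ {C,T}; cost 1
[col 2] BNPT: children BT:{C,G}, NP:{C,T} ∩→ {C}; cost 0
[col 3] BT: children B:{C}, T:{T} ∪→ {C,T}; cost 1
[col 3] NP: children N:{G}, P:{C} ∪→ {C,G}; cost 1
[col 3] BNPT: children BT:{C,T}, NP:{C,G} ∩→ {C}; cost 0
[col 4] BT: children B:{A}, T:{C} ∪→ {A,C}; cost 1
[col 4] NP: children N:{G}, P:{G} ∩→ {G}; cost 0
[col 4] BNPT: children BT:{A,C}, NP:{G} ∪→ {A,C,G}; cost 1
[col 5] BT: children B:{G}, T:{A} ∪→ {A,G}; cost 1
[col 5] NP: children N:{G}, P:{T} ∪→ {G,T}; cost 1
[col 5] BNPT: children BT:{A,G}, NP:{G,T} ∩→ {G}; cost 0
[col 6] BT: children B:{T}, T:{T} ∩→ {T}; cost 0
[col 6] NP: children N:{C}, P:{A} ∪→ {A,C}; cost 1
[col 6] BNPT: children BT:{T}, NP:{A,C} ∪→ {A,C,T}; cost 1
[col 7] BT: children B:{G}, T:{A} ∪→ {A,G}; cost 1
[col 7] NP: children N:{T}, P:{C} ∪→ {C,T}; cost 1
[col 7] BNPT: children BT:{A,G}, NP:{C,T} ∪→ {A,C,G,T}; cost 1
per-site changes: [2, 2, 2, 2, 2, 2, 2, 3]; total = 17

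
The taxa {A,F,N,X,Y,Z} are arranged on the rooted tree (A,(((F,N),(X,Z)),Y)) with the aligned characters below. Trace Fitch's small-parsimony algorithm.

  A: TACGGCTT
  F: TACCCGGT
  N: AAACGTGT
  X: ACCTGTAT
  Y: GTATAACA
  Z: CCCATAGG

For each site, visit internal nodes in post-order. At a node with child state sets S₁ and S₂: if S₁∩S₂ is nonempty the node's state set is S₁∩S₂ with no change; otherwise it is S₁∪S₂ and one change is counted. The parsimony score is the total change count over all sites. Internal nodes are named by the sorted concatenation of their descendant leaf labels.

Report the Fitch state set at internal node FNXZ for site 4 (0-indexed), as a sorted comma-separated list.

FN@0: {T} ∪ {A} = {A,T} (union, +1)
XZ@0: {A} ∪ {C} = {A,C} (union, +1)
FNXZ@0: {A,T} ∩ {A,C} = {A} (intersection, +0)
FNXYZ@0: {A} ∪ {G} = {A,G} (union, +1)
AFNXYZ@0: {T} ∪ {A,G} = {A,G,T} (union, +1)
FN@1: {A} ∩ {A} = {A} (intersection, +0)
XZ@1: {C} ∩ {C} = {C} (intersection, +0)
FNXZ@1: {A} ∪ {C} = {A,C} (union, +1)
FNXYZ@1: {A,C} ∪ {T} = {A,C,T} (union, +1)
AFNXYZ@1: {A} ∩ {A,C,T} = {A} (intersection, +0)
FN@2: {C} ∪ {A} = {A,C} (union, +1)
XZ@2: {C} ∩ {C} = {C} (intersection, +0)
FNXZ@2: {A,C} ∩ {C} = {C} (intersection, +0)
FNXYZ@2: {C} ∪ {A} = {A,C} (union, +1)
AFNXYZ@2: {C} ∩ {A,C} = {C} (intersection, +0)
FN@3: {C} ∩ {C} = {C} (intersection, +0)
XZ@3: {T} ∪ {A} = {A,T} (union, +1)
FNXZ@3: {C} ∪ {A,T} = {A,C,T} (union, +1)
FNXYZ@3: {A,C,T} ∩ {T} = {T} (intersection, +0)
AFNXYZ@3: {G} ∪ {T} = {G,T} (union, +1)
FN@4: {C} ∪ {G} = {C,G} (union, +1)
XZ@4: {G} ∪ {T} = {G,T} (union, +1)
FNXZ@4: {C,G} ∩ {G,T} = {G} (intersection, +0)
FNXYZ@4: {G} ∪ {A} = {A,G} (union, +1)
AFNXYZ@4: {G} ∩ {A,G} = {G} (intersection, +0)
FN@5: {G} ∪ {T} = {G,T} (union, +1)
XZ@5: {T} ∪ {A} = {A,T} (union, +1)
FNXZ@5: {G,T} ∩ {A,T} = {T} (intersection, +0)
FNXYZ@5: {T} ∪ {A} = {A,T} (union, +1)
AFNXYZ@5: {C} ∪ {A,T} = {A,C,T} (union, +1)
FN@6: {G} ∩ {G} = {G} (intersection, +0)
XZ@6: {A} ∪ {G} = {A,G} (union, +1)
FNXZ@6: {G} ∩ {A,G} = {G} (intersection, +0)
FNXYZ@6: {G} ∪ {C} = {C,G} (union, +1)
AFNXYZ@6: {T} ∪ {C,G} = {C,G,T} (union, +1)
FN@7: {T} ∩ {T} = {T} (intersection, +0)
XZ@7: {T} ∪ {G} = {G,T} (union, +1)
FNXZ@7: {T} ∩ {G,T} = {T} (intersection, +0)
FNXYZ@7: {T} ∪ {A} = {A,T} (union, +1)
AFNXYZ@7: {T} ∩ {A,T} = {T} (intersection, +0)
per-site changes: [4, 2, 2, 3, 3, 4, 3, 2]; total = 23

G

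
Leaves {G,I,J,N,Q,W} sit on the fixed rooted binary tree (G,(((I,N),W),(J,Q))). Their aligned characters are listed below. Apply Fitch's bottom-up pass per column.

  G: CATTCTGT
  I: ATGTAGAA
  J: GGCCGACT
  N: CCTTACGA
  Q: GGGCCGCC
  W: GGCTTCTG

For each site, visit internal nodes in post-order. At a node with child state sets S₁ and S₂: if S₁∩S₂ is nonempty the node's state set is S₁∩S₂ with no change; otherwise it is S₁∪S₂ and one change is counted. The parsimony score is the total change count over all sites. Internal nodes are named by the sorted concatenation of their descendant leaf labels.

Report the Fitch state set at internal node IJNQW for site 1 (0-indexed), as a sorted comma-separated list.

[col 0] IN: children I:{A}, N:{C} ∪→ {A,C}; cost 1
[col 0] INW: children IN:{A,C}, W:{G} ∪→ {A,C,G}; cost 1
[col 0] JQ: children J:{G}, Q:{G} ∩→ {G}; cost 0
[col 0] IJNQW: children INW:{A,C,G}, JQ:{G} ∩→ {G}; cost 0
[col 0] GIJNQW: children G:{C}, IJNQW:{G} ∪→ {C,G}; cost 1
[col 1] IN: children I:{T}, N:{C} ∪→ {C,T}; cost 1
[col 1] INW: children IN:{C,T}, W:{G} ∪→ {C,G,T}; cost 1
[col 1] JQ: children J:{G}, Q:{G} ∩→ {G}; cost 0
[col 1] IJNQW: children INW:{C,G,T}, JQ:{G} ∩→ {G}; cost 0
[col 1] GIJNQW: children G:{A}, IJNQW:{G} ∪→ {A,G}; cost 1
[col 2] IN: children I:{G}, N:{T} ∪→ {G,T}; cost 1
[col 2] INW: children IN:{G,T}, W:{C} ∪→ {C,G,T}; cost 1
[col 2] JQ: children J:{C}, Q:{G} ∪→ {C,G}; cost 1
[col 2] IJNQW: children INW:{C,G,T}, JQ:{C,G} ∩→ {C,G}; cost 0
[col 2] GIJNQW: children G:{T}, IJNQW:{C,G} ∪→ {C,G,T}; cost 1
[col 3] IN: children I:{T}, N:{T} ∩→ {T}; cost 0
[col 3] INW: children IN:{T}, W:{T} ∩→ {T}; cost 0
[col 3] JQ: children J:{C}, Q:{C} ∩→ {C}; cost 0
[col 3] IJNQW: children INW:{T}, JQ:{C} ∪→ {C,T}; cost 1
[col 3] GIJNQW: children G:{T}, IJNQW:{C,T} ∩→ {T}; cost 0
[col 4] IN: children I:{A}, N:{A} ∩→ {A}; cost 0
[col 4] INW: children IN:{A}, W:{T} ∪→ {A,T}; cost 1
[col 4] JQ: children J:{G}, Q:{C} ∪→ {C,G}; cost 1
[col 4] IJNQW: children INW:{A,T}, JQ:{C,G} ∪→ {A,C,G,T}; cost 1
[col 4] GIJNQW: children G:{C}, IJNQW:{A,C,G,T} ∩→ {C}; cost 0
[col 5] IN: children I:{G}, N:{C} ∪→ {C,G}; cost 1
[col 5] INW: children IN:{C,G}, W:{C} ∩→ {C}; cost 0
[col 5] JQ: children J:{A}, Q:{G} ∪→ {A,G}; cost 1
[col 5] IJNQW: children INW:{C}, JQ:{A,G} ∪→ {A,C,G}; cost 1
[col 5] GIJNQW: children G:{T}, IJNQW:{A,C,G} ∪→ {A,C,G,T}; cost 1
[col 6] IN: children I:{A}, N:{G} ∪→ {A,G}; cost 1
[col 6] INW: children IN:{A,G}, W:{T} ∪→ {A,G,T}; cost 1
[col 6] JQ: children J:{C}, Q:{C} ∩→ {C}; cost 0
[col 6] IJNQW: children INW:{A,G,T}, JQ:{C} ∪→ {A,C,G,T}; cost 1
[col 6] GIJNQW: children G:{G}, IJNQW:{A,C,G,T} ∩→ {G}; cost 0
[col 7] IN: children I:{A}, N:{A} ∩→ {A}; cost 0
[col 7] INW: children IN:{A}, W:{G} ∪→ {A,G}; cost 1
[col 7] JQ: children J:{T}, Q:{C} ∪→ {C,T}; cost 1
[col 7] IJNQW: children INW:{A,G}, JQ:{C,T} ∪→ {A,C,G,T}; cost 1
[col 7] GIJNQW: children G:{T}, IJNQW:{A,C,G,T} ∩→ {T}; cost 0
per-site changes: [3, 3, 4, 1, 3, 4, 3, 3]; total = 24

G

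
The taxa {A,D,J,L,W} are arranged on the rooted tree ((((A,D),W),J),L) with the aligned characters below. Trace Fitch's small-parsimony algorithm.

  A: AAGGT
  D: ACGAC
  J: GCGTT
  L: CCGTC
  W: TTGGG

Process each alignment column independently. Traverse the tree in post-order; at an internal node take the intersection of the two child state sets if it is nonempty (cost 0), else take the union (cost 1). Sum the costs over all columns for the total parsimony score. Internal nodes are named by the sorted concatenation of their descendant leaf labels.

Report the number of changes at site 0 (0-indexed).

3

AD@0: {A} ∩ {A} = {A} (intersection, +0)
ADW@0: {A} ∪ {T} = {A,T} (union, +1)
ADJW@0: {A,T} ∪ {G} = {A,G,T} (union, +1)
ADJLW@0: {A,G,T} ∪ {C} = {A,C,G,T} (union, +1)
AD@1: {A} ∪ {C} = {A,C} (union, +1)
ADW@1: {A,C} ∪ {T} = {A,C,T} (union, +1)
ADJW@1: {A,C,T} ∩ {C} = {C} (intersection, +0)
ADJLW@1: {C} ∩ {C} = {C} (intersection, +0)
AD@2: {G} ∩ {G} = {G} (intersection, +0)
ADW@2: {G} ∩ {G} = {G} (intersection, +0)
ADJW@2: {G} ∩ {G} = {G} (intersection, +0)
ADJLW@2: {G} ∩ {G} = {G} (intersection, +0)
AD@3: {G} ∪ {A} = {A,G} (union, +1)
ADW@3: {A,G} ∩ {G} = {G} (intersection, +0)
ADJW@3: {G} ∪ {T} = {G,T} (union, +1)
ADJLW@3: {G,T} ∩ {T} = {T} (intersection, +0)
AD@4: {T} ∪ {C} = {C,T} (union, +1)
ADW@4: {C,T} ∪ {G} = {C,G,T} (union, +1)
ADJW@4: {C,G,T} ∩ {T} = {T} (intersection, +0)
ADJLW@4: {T} ∪ {C} = {C,T} (union, +1)
per-site changes: [3, 2, 0, 2, 3]; total = 10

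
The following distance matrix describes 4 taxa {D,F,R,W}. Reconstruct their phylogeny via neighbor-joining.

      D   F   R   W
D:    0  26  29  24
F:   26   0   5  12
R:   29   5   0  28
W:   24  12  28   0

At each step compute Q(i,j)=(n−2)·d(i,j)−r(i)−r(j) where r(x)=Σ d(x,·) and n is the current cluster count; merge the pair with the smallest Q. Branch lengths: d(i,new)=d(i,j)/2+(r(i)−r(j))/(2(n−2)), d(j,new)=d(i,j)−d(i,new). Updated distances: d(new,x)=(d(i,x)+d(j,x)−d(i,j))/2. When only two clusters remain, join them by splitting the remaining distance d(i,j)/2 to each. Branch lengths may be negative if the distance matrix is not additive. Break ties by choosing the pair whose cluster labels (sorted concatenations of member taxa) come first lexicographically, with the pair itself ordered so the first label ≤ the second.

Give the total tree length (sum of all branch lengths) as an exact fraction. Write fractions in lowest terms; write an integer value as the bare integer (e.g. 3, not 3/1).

153/4

1. join D+W (d=24, Q=-95) ⇒ DW; edges |D|=63/4, |W|=33/4
  updated: d(DW,F)=7, d(DW,R)=33/2
2. join DW+F (d=7, Q=-57/2) ⇒ DFW; edges |DW|=37/4, |F|=-9/4
  updated: d(DFW,R)=29/4
3. join DFW+R (d=29/4) ⇒ DFRW; edges |DFW|=29/8, |R|=29/8
final tree: (((D:63/4,W:33/4):37/4,F:-9/4):29/8,R:29/8)
total length: 153/4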